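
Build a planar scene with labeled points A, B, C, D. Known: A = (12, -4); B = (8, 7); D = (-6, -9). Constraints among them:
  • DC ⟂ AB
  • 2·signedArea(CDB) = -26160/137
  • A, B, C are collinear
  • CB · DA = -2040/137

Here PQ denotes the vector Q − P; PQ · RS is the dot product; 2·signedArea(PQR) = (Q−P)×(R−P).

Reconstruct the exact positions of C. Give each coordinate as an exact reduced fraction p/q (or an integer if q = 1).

C = (1576/137, -361/137)

1. C_x = 1576/137  [A, B, C are collinear ∩ DC ⟂ AB]
2. C_y = -361/137  [A, B, C are collinear ∩ DC ⟂ AB]
   → C = (1576/137, -361/137)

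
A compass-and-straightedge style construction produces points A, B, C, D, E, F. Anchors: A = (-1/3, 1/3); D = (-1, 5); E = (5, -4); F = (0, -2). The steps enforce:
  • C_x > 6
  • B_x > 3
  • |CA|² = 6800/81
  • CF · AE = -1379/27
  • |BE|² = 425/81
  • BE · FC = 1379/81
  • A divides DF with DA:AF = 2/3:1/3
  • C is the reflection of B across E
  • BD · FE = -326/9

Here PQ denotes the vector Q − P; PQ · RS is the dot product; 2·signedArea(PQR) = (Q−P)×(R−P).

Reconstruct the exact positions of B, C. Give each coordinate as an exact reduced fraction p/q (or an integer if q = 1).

B = (29/9, -23/9)
C = (61/9, -49/9)

1. B_x = 29/9  [line -5·x + 2·y + 191/9 = 0 ∩ |BE|² = 425/81]
2. B_y = -23/9  [line -5·x + 2·y + 191/9 = 0 ∩ |BE|² = 425/81]
   → B = (29/9, -23/9)
3. C_x = 61/9  [C is the reflection of B across E]
4. C_y = -49/9  [C is the reflection of B across E]
   → C = (61/9, -49/9)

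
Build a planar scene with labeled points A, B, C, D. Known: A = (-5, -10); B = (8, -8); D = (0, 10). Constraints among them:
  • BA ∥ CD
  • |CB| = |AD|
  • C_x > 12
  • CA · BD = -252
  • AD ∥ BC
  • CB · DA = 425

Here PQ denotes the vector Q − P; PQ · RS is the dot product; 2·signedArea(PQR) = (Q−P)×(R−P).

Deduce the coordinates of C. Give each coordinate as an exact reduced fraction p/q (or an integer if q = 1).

C = (13, 12)

1. C_x = 13  [BA ∥ CD ∩ AD ∥ BC]
2. C_y = 12  [BA ∥ CD ∩ AD ∥ BC]
   → C = (13, 12)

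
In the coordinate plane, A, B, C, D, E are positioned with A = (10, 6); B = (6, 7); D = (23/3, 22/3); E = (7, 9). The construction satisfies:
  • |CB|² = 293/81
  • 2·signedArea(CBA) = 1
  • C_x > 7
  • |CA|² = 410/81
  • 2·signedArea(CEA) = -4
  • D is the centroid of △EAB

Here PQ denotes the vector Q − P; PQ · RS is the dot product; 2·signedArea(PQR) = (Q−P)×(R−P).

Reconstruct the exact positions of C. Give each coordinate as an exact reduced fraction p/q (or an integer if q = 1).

1. C_x = 71/9  [2·signedArea(CEA) = -4 ∩ 2·signedArea(CBA) = 1]
2. C_y = 61/9  [2·signedArea(CEA) = -4 ∩ 2·signedArea(CBA) = 1]
   → C = (71/9, 61/9)

C = (71/9, 61/9)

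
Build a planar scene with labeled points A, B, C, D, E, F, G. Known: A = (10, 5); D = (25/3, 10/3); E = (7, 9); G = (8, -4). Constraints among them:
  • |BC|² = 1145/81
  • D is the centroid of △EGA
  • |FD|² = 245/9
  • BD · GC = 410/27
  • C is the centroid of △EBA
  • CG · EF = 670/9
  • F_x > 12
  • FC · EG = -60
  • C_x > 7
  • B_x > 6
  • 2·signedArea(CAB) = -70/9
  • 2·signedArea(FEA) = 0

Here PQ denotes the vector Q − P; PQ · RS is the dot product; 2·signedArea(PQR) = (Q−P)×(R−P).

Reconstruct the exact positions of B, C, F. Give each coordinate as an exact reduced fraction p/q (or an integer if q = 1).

1. F_x = 13  [line 4·x + 3·y + -55 = 0 ∩ |FD|² = 245/9]
2. F_y = 1  [line 4·x + 3·y + -55 = 0 ∩ |FD|² = 245/9]
   → F = (13, 1)
3. C_x = 71/9  [CG · EF = 670/9 ∩ FC · EG = -60]
4. C_y = 47/9  [CG · EF = 670/9 ∩ FC · EG = -60]
   → C = (71/9, 47/9)
5. B_x = 20/3  [BD · GC = 410/27 ∩ C is the centroid of △EBA]
6. B_y = 5/3  [BD · GC = 410/27 ∩ C is the centroid of △EBA]
   → B = (20/3, 5/3)

B = (20/3, 5/3)
C = (71/9, 47/9)
F = (13, 1)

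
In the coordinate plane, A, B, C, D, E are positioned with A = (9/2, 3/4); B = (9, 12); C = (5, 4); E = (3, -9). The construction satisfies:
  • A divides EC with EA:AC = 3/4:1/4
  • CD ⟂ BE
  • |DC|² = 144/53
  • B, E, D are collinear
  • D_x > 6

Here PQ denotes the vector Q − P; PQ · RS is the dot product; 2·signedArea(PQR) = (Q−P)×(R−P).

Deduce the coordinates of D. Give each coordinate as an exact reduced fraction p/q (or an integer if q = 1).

D = (349/53, 188/53)

1. D_x = 349/53  [B, E, D are collinear ∩ CD ⟂ BE]
2. D_y = 188/53  [B, E, D are collinear ∩ CD ⟂ BE]
   → D = (349/53, 188/53)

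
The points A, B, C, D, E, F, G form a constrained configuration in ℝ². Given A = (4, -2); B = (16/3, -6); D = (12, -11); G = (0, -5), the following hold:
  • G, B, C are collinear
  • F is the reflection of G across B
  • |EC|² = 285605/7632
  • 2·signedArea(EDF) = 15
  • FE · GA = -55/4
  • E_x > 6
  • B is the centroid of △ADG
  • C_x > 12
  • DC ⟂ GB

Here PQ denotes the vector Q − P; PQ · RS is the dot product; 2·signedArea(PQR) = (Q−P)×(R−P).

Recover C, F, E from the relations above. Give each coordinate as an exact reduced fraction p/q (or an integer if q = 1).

C = (672/53, -391/53)
E = (20/3, -25/4)
F = (32/3, -7)

1. C_x = 672/53  [G, B, C are collinear ∩ DC ⟂ GB]
2. C_y = -391/53  [G, B, C are collinear ∩ DC ⟂ GB]
   → C = (672/53, -391/53)
3. F_x = 32/3  [F is the reflection of G across B]
4. F_y = -7  [F is the reflection of G across B]
   → F = (32/3, -7)
5. E_x = 20/3  [2·signedArea(EDF) = 15 ∩ FE · GA = -55/4]
6. E_y = -25/4  [2·signedArea(EDF) = 15 ∩ FE · GA = -55/4]
   → E = (20/3, -25/4)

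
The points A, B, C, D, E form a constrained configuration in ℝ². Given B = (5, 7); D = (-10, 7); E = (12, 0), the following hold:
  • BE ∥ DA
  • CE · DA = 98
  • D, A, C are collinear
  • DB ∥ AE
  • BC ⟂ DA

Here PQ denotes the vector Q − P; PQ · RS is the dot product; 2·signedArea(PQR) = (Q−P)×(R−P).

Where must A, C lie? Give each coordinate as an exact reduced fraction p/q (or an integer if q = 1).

A = (-3, 0)
C = (-5/2, -1/2)

1. A_x = -3  [DB ∥ AE ∩ BE ∥ DA]
2. A_y = 0  [DB ∥ AE ∩ BE ∥ DA]
   → A = (-3, 0)
3. C_x = -5/2  [D, A, C are collinear ∩ BC ⟂ DA]
4. C_y = -1/2  [D, A, C are collinear ∩ BC ⟂ DA]
   → C = (-5/2, -1/2)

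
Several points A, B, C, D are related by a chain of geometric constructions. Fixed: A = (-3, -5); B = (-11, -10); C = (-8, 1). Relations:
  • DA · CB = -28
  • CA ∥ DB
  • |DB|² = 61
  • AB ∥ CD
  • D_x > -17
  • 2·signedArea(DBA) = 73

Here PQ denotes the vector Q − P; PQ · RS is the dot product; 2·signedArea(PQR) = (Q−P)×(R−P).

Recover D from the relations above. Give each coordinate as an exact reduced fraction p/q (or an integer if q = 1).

1. D_x = -16  [CA ∥ DB ∩ AB ∥ CD]
2. D_y = -4  [CA ∥ DB ∩ AB ∥ CD]
   → D = (-16, -4)

D = (-16, -4)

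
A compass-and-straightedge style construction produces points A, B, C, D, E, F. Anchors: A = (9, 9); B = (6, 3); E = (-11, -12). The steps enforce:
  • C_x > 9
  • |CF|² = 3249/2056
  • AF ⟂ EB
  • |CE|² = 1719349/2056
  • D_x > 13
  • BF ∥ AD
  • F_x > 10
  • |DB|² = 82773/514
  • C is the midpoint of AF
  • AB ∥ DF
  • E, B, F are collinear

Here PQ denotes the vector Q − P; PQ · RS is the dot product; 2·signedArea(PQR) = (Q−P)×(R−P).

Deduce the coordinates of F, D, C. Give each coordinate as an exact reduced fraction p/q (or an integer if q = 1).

C = (10107/1028, 8283/1028)
D = (7023/514, 6741/514)
F = (5481/514, 3657/514)

1. F_x = 5481/514  [E, B, F are collinear ∩ AF ⟂ EB]
2. F_y = 3657/514  [E, B, F are collinear ∩ AF ⟂ EB]
   → F = (5481/514, 3657/514)
3. D_x = 7023/514  [AB ∥ DF ∩ BF ∥ AD]
4. D_y = 6741/514  [AB ∥ DF ∩ BF ∥ AD]
   → D = (7023/514, 6741/514)
5. C_x = 10107/1028  [C is the midpoint of AF]
6. C_y = 8283/1028  [C is the midpoint of AF]
   → C = (10107/1028, 8283/1028)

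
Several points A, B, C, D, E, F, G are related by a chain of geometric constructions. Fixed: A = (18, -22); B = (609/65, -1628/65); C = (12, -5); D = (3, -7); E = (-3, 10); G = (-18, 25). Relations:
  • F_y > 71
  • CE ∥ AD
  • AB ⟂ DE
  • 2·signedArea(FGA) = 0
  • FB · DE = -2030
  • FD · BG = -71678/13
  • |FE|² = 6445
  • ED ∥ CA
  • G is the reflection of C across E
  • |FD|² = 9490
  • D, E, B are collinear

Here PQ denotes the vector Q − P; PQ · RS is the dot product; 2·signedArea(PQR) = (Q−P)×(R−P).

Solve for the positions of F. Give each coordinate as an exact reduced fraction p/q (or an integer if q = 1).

1. F_x = -54  [2·signedArea(FGA) = 0 ∩ FD · BG = -71678/13]
2. F_y = 72  [2·signedArea(FGA) = 0 ∩ FD · BG = -71678/13]
   → F = (-54, 72)

F = (-54, 72)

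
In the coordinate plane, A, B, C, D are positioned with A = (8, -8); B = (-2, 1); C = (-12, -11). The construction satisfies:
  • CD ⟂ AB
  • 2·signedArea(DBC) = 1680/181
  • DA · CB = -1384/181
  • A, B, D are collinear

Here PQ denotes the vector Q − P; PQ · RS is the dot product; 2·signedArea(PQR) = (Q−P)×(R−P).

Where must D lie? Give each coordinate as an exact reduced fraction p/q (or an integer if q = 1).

D = (-282/181, 109/181)

1. D_x = -282/181  [A, B, D are collinear ∩ CD ⟂ AB]
2. D_y = 109/181  [A, B, D are collinear ∩ CD ⟂ AB]
   → D = (-282/181, 109/181)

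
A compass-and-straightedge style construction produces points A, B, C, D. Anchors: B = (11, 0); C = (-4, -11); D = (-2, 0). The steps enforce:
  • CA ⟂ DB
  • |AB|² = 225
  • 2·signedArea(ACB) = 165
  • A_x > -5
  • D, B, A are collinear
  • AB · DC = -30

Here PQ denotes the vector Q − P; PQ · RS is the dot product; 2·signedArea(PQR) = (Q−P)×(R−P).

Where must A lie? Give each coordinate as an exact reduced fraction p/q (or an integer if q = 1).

A = (-4, 0)

1. A_x = -4  [D, B, A are collinear ∩ CA ⟂ DB]
2. A_y = 0  [D, B, A are collinear ∩ CA ⟂ DB]
   → A = (-4, 0)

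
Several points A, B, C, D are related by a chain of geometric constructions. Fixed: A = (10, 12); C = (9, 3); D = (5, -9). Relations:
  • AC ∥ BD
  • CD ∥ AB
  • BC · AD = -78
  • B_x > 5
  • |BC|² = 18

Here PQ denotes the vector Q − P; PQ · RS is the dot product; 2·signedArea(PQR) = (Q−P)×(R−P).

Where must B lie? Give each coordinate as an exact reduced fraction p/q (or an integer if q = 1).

1. B_x = 6  [AC ∥ BD ∩ CD ∥ AB]
2. B_y = 0  [AC ∥ BD ∩ CD ∥ AB]
   → B = (6, 0)

B = (6, 0)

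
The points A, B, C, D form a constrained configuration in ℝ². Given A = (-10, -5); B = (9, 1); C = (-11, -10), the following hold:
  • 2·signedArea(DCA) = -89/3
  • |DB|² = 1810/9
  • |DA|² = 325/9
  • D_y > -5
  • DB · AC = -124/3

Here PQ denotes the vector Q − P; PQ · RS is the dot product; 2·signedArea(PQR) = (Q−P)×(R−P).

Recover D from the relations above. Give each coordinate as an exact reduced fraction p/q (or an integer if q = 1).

1. D_x = -4  [DB · AC = -124/3 ∩ 2·signedArea(DCA) = -89/3]
2. D_y = -14/3  [DB · AC = -124/3 ∩ 2·signedArea(DCA) = -89/3]
   → D = (-4, -14/3)

D = (-4, -14/3)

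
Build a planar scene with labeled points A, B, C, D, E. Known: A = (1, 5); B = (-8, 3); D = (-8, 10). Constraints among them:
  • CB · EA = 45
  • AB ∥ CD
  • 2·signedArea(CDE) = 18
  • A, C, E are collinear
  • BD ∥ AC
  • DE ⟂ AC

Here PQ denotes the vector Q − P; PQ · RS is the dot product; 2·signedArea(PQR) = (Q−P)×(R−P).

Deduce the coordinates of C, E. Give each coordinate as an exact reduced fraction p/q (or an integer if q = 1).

C = (1, 12)
E = (1, 10)

1. C_x = 1  [AB ∥ CD ∩ BD ∥ AC]
2. C_y = 12  [AB ∥ CD ∩ BD ∥ AC]
   → C = (1, 12)
3. E_x = 1  [A, C, E are collinear ∩ DE ⟂ AC]
4. E_y = 10  [A, C, E are collinear ∩ DE ⟂ AC]
   → E = (1, 10)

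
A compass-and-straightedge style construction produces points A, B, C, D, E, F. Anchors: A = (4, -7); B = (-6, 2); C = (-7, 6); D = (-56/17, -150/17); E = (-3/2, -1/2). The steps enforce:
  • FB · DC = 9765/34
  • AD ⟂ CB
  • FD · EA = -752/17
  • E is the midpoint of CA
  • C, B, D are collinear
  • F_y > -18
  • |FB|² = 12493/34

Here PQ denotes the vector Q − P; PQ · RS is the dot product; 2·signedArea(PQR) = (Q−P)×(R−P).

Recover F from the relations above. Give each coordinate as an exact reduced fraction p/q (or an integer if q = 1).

1. F_x = -173/34  [FD · EA = -752/17 ∩ FB · DC = 9765/34]
2. F_y = -583/34  [FD · EA = -752/17 ∩ FB · DC = 9765/34]
   → F = (-173/34, -583/34)

F = (-173/34, -583/34)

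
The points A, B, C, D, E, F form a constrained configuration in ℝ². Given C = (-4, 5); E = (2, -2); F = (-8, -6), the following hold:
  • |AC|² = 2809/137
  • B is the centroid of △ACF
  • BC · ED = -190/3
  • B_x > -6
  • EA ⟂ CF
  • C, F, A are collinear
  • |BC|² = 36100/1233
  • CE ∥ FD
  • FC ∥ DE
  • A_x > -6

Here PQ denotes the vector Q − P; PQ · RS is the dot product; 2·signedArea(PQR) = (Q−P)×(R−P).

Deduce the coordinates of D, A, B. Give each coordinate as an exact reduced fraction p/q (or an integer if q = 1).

1. D_x = -2  [FC ∥ DE ∩ CE ∥ FD]
2. D_y = -13  [FC ∥ DE ∩ CE ∥ FD]
   → D = (-2, -13)
3. A_x = -760/137  [C, F, A are collinear ∩ EA ⟂ CF]
4. A_y = 102/137  [C, F, A are collinear ∩ EA ⟂ CF]
   → A = (-760/137, 102/137)
5. B_x = -2404/411  [B is the centroid of △ACF]
6. B_y = -35/411  [B is the centroid of △ACF]
   → B = (-2404/411, -35/411)

A = (-760/137, 102/137)
B = (-2404/411, -35/411)
D = (-2, -13)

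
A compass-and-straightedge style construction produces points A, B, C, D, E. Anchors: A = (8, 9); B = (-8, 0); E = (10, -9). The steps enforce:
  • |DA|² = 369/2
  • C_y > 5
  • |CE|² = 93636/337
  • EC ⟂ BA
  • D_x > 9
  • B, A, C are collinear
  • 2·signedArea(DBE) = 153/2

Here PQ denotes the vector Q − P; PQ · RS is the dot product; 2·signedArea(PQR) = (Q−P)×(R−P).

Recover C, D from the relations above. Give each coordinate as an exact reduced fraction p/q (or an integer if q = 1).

1. C_x = 616/337  [B, A, C are collinear ∩ EC ⟂ BA]
2. C_y = 1863/337  [B, A, C are collinear ∩ EC ⟂ BA]
   → C = (616/337, 1863/337)
3. D_x = 19/2  [line 9·x + 18·y + -9/2 = 0 ∩ |DA|² = 369/2]
4. D_y = -9/2  [line 9·x + 18·y + -9/2 = 0 ∩ |DA|² = 369/2]
   → D = (19/2, -9/2)

C = (616/337, 1863/337)
D = (19/2, -9/2)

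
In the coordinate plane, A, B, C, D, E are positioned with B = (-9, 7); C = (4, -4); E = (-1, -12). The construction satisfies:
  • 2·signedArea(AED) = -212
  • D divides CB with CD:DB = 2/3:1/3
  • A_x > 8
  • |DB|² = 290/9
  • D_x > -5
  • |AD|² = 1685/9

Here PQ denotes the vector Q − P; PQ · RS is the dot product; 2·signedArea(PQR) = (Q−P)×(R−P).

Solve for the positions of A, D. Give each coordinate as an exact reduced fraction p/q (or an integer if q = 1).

1. D_x = -14/3  [D divides CB with CD:DB = 2/3:1/3]
2. D_y = 10/3  [D divides CB with CD:DB = 2/3:1/3]
   → D = (-14/3, 10/3)
3. A_x = 9  [line -46/3·x + -11/3·y + 458/3 = 0 ∩ |AD|² = 1685/9]
4. A_y = 4  [line -46/3·x + -11/3·y + 458/3 = 0 ∩ |AD|² = 1685/9]
   → A = (9, 4)

A = (9, 4)
D = (-14/3, 10/3)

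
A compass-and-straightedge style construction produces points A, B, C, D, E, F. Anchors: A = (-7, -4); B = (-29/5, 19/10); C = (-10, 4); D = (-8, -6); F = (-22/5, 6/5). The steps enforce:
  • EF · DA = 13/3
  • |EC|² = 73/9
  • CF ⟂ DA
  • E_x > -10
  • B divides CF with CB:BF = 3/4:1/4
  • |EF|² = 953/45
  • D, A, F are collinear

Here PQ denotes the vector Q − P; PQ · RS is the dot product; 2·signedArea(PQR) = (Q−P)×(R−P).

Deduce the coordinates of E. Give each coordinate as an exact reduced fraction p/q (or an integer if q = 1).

E = (-9, 4/3)

1. E_x = -9  [line -1·x + -2·y + -19/3 = 0 ∩ |EC|² = 73/9]
2. E_y = 4/3  [line -1·x + -2·y + -19/3 = 0 ∩ |EC|² = 73/9]
   → E = (-9, 4/3)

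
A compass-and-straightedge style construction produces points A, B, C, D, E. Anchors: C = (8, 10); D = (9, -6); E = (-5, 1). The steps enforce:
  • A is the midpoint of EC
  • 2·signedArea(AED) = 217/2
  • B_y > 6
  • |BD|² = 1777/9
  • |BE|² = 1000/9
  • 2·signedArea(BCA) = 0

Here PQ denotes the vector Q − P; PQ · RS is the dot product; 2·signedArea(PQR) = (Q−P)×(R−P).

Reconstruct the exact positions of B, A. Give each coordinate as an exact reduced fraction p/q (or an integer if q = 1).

A = (3/2, 11/2)
B = (11/3, 7)

1. A_x = 3/2  [A is the midpoint of EC]
2. A_y = 11/2  [A is the midpoint of EC]
   → A = (3/2, 11/2)
3. B_x = 11/3  [line 9/2·x + -13/2·y + 29 = 0 ∩ |BD|² = 1777/9]
4. B_y = 7  [line 9/2·x + -13/2·y + 29 = 0 ∩ |BD|² = 1777/9]
   → B = (11/3, 7)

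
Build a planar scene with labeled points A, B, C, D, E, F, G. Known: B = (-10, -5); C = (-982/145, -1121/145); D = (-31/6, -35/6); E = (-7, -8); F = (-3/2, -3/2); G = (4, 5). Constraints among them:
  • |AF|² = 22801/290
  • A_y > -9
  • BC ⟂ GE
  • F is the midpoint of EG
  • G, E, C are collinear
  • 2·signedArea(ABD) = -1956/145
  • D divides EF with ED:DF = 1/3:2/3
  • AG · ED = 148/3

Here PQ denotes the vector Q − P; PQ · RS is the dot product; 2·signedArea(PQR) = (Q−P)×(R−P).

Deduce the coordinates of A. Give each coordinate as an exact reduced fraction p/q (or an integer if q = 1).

1. A_x = -1048/145  [2·signedArea(ABD) = -1956/145 ∩ AG · ED = 148/3]
2. A_y = -1199/145  [2·signedArea(ABD) = -1956/145 ∩ AG · ED = 148/3]
   → A = (-1048/145, -1199/145)

A = (-1048/145, -1199/145)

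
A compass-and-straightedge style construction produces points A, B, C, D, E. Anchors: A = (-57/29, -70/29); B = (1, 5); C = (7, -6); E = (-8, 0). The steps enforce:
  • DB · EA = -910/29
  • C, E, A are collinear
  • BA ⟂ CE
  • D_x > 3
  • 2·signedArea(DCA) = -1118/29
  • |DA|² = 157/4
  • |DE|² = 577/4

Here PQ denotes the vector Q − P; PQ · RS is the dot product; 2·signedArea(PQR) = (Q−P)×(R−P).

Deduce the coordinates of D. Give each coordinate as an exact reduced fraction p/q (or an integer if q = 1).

D = (4, -1/2)

1. D_x = 4  [2·signedArea(DCA) = -1118/29 ∩ DB · EA = -910/29]
2. D_y = -1/2  [2·signedArea(DCA) = -1118/29 ∩ DB · EA = -910/29]
   → D = (4, -1/2)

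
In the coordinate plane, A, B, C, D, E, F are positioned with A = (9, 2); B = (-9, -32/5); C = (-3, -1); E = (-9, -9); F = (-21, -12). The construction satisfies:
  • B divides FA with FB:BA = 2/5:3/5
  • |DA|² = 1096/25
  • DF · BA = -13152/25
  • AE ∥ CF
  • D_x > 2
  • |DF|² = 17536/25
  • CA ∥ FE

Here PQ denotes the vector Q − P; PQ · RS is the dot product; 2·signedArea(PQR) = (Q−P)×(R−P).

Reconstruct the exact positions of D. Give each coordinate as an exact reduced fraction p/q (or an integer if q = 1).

1. D_x = 3  [line -18·x + -42/5·y + 1182/25 = 0 ∩ |DA|² = 1096/25]
2. D_y = -4/5  [line -18·x + -42/5·y + 1182/25 = 0 ∩ |DA|² = 1096/25]
   → D = (3, -4/5)

D = (3, -4/5)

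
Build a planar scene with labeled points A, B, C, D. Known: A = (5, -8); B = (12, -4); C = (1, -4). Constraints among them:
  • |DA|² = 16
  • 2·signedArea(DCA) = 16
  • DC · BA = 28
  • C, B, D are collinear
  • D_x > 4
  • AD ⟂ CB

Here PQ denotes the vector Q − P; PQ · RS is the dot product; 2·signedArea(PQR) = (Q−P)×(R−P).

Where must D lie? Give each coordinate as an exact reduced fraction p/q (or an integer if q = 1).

1. D_x = 5  [C, B, D are collinear ∩ AD ⟂ CB]
2. D_y = -4  [C, B, D are collinear ∩ AD ⟂ CB]
   → D = (5, -4)

D = (5, -4)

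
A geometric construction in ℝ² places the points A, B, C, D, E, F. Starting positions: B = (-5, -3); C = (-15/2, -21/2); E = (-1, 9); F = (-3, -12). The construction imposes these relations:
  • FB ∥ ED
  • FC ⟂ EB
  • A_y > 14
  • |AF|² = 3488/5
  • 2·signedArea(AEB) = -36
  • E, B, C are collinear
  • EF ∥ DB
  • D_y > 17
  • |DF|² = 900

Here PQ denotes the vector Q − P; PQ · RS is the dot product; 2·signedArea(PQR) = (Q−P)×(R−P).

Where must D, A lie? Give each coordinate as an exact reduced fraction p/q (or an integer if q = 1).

1. D_x = -3  [EF ∥ DB ∩ FB ∥ ED]
2. D_y = 18  [EF ∥ DB ∩ FB ∥ ED]
   → D = (-3, 18)
3. A_x = -11/5  [line 12·x + -4·y + 84 = 0 ∩ |AF|² = 3488/5]
4. A_y = 72/5  [line 12·x + -4·y + 84 = 0 ∩ |AF|² = 3488/5]
   → A = (-11/5, 72/5)

A = (-11/5, 72/5)
D = (-3, 18)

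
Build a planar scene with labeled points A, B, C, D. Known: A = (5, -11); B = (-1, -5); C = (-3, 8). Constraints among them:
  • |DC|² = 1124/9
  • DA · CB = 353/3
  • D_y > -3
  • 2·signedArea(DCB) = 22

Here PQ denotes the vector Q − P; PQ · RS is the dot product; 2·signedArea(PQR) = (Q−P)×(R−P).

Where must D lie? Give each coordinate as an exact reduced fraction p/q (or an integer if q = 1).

1. D_x = 1/3  [2·signedArea(DCB) = 22 ∩ DA · CB = 353/3]
2. D_y = -8/3  [2·signedArea(DCB) = 22 ∩ DA · CB = 353/3]
   → D = (1/3, -8/3)

D = (1/3, -8/3)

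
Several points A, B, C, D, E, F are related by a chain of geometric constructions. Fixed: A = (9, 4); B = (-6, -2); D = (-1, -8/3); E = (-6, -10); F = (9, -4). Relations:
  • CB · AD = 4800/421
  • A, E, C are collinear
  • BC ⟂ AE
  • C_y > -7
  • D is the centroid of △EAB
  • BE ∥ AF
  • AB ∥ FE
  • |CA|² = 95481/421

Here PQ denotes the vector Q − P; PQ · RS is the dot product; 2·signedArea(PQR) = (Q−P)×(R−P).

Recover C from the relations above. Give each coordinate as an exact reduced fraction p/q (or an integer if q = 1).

C = (-846/421, -2642/421)

1. C_x = -846/421  [A, E, C are collinear ∩ BC ⟂ AE]
2. C_y = -2642/421  [A, E, C are collinear ∩ BC ⟂ AE]
   → C = (-846/421, -2642/421)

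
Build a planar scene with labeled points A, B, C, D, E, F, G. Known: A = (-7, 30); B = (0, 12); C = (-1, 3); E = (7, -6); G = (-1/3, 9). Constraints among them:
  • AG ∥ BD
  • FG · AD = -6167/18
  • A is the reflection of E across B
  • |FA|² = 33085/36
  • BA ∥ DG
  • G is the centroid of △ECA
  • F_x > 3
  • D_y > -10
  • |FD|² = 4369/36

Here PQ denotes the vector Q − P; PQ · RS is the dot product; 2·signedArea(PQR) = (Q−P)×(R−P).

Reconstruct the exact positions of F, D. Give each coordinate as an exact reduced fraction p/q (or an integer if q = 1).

D = (20/3, -9)
F = (10/3, 3/2)

1. D_x = 20/3  [BA ∥ DG ∩ AG ∥ BD]
2. D_y = -9  [BA ∥ DG ∩ AG ∥ BD]
   → D = (20/3, -9)
3. F_x = 10/3  [line -41/3·x + 39·y + -233/18 = 0 ∩ |FD|² = 4369/36]
4. F_y = 3/2  [line -41/3·x + 39·y + -233/18 = 0 ∩ |FD|² = 4369/36]
   → F = (10/3, 3/2)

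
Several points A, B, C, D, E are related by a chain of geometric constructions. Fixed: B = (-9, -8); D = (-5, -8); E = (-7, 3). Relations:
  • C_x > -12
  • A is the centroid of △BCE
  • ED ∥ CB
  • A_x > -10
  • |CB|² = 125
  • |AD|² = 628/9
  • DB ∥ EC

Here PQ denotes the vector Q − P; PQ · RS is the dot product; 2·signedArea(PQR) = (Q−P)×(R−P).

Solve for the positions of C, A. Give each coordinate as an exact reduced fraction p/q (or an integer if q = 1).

A = (-9, -2/3)
C = (-11, 3)

1. C_x = -11  [ED ∥ CB ∩ DB ∥ EC]
2. C_y = 3  [ED ∥ CB ∩ DB ∥ EC]
   → C = (-11, 3)
3. A_x = -9  [A is the centroid of △BCE]
4. A_y = -2/3  [A is the centroid of △BCE]
   → A = (-9, -2/3)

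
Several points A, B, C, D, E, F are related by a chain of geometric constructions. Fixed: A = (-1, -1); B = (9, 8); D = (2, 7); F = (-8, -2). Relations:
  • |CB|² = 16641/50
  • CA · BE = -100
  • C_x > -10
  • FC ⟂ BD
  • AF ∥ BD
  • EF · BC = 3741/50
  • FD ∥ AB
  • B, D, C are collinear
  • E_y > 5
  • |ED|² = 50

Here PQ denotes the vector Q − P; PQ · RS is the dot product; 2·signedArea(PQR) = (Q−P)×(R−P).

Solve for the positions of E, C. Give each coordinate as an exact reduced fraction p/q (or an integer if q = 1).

C = (-453/50, 271/50)
E = (-5, 6)

1. C_x = -453/50  [B, D, C are collinear ∩ FC ⟂ BD]
2. C_y = 271/50  [B, D, C are collinear ∩ FC ⟂ BD]
   → C = (-453/50, 271/50)
3. E_x = -5  [EF · BC = 3741/50 ∩ CA · BE = -100]
4. E_y = 6  [EF · BC = 3741/50 ∩ CA · BE = -100]
   → E = (-5, 6)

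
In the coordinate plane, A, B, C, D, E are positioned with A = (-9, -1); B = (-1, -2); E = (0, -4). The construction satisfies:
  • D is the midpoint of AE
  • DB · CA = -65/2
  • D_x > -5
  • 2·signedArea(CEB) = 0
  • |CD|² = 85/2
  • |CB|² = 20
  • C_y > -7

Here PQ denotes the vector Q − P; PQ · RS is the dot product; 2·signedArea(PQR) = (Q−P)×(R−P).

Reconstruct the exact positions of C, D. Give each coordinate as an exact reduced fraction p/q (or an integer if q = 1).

1. D_x = -9/2  [D is the midpoint of AE]
2. D_y = -5/2  [D is the midpoint of AE]
   → D = (-9/2, -5/2)
3. C_x = 1  [2·signedArea(CEB) = 0 ∩ DB · CA = -65/2]
4. C_y = -6  [2·signedArea(CEB) = 0 ∩ DB · CA = -65/2]
   → C = (1, -6)

C = (1, -6)
D = (-9/2, -5/2)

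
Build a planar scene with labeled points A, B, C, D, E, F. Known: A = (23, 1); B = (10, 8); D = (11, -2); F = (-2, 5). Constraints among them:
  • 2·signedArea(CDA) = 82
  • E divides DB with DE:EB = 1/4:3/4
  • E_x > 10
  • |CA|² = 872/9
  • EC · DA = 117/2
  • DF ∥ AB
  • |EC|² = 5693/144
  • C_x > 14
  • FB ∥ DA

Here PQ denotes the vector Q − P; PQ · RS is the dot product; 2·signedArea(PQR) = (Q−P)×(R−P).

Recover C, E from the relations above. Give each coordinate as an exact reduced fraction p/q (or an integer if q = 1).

1. E_x = 43/4  [E divides DB with DE:EB = 1/4:3/4]
2. E_y = 1/2  [E divides DB with DE:EB = 1/4:3/4]
   → E = (43/4, 1/2)
3. C_x = 43/3  [2·signedArea(CDA) = 82 ∩ EC · DA = 117/2]
4. C_y = 17/3  [2·signedArea(CDA) = 82 ∩ EC · DA = 117/2]
   → C = (43/3, 17/3)

C = (43/3, 17/3)
E = (43/4, 1/2)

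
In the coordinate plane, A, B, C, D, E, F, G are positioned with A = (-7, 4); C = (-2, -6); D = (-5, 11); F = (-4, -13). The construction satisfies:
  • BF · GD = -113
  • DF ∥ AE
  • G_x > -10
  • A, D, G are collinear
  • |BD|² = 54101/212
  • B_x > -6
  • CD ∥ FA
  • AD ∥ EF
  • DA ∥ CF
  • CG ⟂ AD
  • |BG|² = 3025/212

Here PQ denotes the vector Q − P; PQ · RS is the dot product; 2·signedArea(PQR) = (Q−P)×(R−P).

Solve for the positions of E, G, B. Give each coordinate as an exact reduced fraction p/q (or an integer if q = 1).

B = (-597/106, -263/53)
E = (-6, -20)
G = (-491/53, -208/53)

1. E_x = -6  [AD ∥ EF ∩ DF ∥ AE]
2. E_y = -20  [AD ∥ EF ∩ DF ∥ AE]
   → E = (-6, -20)
3. G_x = -491/53  [A, D, G are collinear ∩ CG ⟂ AD]
4. G_y = -208/53  [A, D, G are collinear ∩ CG ⟂ AD]
   → G = (-491/53, -208/53)
5. B_x = -597/106  [line -226/53·x + -791/53·y + -5198/53 = 0 ∩ |BD|² = 54101/212]
6. B_y = -263/53  [line -226/53·x + -791/53·y + -5198/53 = 0 ∩ |BD|² = 54101/212]
   → B = (-597/106, -263/53)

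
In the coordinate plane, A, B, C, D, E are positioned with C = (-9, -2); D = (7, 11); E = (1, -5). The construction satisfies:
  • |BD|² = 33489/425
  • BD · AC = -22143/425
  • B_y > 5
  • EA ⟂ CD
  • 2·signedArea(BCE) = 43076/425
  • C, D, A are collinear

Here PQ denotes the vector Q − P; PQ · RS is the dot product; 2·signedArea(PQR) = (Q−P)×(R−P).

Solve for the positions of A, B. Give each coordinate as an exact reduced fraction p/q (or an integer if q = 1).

A = (-1889/425, 723/425)
B = (47/425, 2296/425)

1. A_x = -1889/425  [C, D, A are collinear ∩ EA ⟂ CD]
2. A_y = 723/425  [C, D, A are collinear ∩ EA ⟂ CD]
   → A = (-1889/425, 723/425)
3. B_x = 47/425  [2·signedArea(BCE) = 43076/425 ∩ BD · AC = -22143/425]
4. B_y = 2296/425  [2·signedArea(BCE) = 43076/425 ∩ BD · AC = -22143/425]
   → B = (47/425, 2296/425)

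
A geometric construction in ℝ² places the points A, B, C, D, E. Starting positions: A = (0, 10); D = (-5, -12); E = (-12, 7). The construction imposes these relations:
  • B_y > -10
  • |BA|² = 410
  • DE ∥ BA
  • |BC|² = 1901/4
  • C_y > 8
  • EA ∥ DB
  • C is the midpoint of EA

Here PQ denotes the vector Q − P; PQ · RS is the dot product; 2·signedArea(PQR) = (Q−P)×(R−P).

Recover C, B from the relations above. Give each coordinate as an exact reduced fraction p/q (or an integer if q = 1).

1. C_x = -6  [C is the midpoint of EA]
2. C_y = 17/2  [C is the midpoint of EA]
   → C = (-6, 17/2)
3. B_x = 7  [DE ∥ BA ∩ EA ∥ DB]
4. B_y = -9  [DE ∥ BA ∩ EA ∥ DB]
   → B = (7, -9)

B = (7, -9)
C = (-6, 17/2)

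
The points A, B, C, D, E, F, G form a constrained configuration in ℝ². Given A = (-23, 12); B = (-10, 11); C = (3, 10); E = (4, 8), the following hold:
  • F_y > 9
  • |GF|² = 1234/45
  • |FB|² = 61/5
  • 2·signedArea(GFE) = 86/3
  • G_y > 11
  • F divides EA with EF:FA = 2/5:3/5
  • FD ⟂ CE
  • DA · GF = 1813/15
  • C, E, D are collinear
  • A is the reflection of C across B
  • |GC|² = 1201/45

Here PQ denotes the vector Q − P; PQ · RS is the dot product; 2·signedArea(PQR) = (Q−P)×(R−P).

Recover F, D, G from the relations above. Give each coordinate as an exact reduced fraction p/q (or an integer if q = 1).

1. F_x = -34/5  [F divides EA with EF:FA = 2/5:3/5]
2. F_y = 48/5  [F divides EA with EF:FA = 2/5:3/5]
   → F = (-34/5, 48/5)
3. D_x = 6/5  [C, E, D are collinear ∩ FD ⟂ CE]
4. D_y = 68/5  [C, E, D are collinear ∩ FD ⟂ CE]
   → D = (6/5, 68/5)
5. G_x = -29/15  [2·signedArea(GFE) = 86/3 ∩ DA · GF = 1813/15]
6. G_y = 173/15  [2·signedArea(GFE) = 86/3 ∩ DA · GF = 1813/15]
   → G = (-29/15, 173/15)

D = (6/5, 68/5)
F = (-34/5, 48/5)
G = (-29/15, 173/15)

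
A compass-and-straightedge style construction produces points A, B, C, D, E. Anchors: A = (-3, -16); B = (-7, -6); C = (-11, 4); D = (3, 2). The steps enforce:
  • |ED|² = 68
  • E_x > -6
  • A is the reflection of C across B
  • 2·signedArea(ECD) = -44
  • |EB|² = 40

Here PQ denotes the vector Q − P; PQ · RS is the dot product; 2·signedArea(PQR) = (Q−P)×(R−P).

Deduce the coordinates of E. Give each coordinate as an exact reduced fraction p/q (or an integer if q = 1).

1. E_x = -5  [line 2·x + 14·y + 10 = 0 ∩ |EB|² = 40]
2. E_y = 0  [line 2·x + 14·y + 10 = 0 ∩ |EB|² = 40]
   → E = (-5, 0)

E = (-5, 0)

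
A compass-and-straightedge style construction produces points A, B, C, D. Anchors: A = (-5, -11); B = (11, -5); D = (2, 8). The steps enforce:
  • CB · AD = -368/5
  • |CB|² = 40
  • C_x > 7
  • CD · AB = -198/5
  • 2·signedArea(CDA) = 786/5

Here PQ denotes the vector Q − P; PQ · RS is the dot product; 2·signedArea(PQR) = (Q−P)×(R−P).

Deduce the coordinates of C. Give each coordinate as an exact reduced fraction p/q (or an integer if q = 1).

1. C_x = 37/5  [CD · AB = -198/5 ∩ CB · AD = -368/5]
2. C_y = 1/5  [CD · AB = -198/5 ∩ CB · AD = -368/5]
   → C = (37/5, 1/5)

C = (37/5, 1/5)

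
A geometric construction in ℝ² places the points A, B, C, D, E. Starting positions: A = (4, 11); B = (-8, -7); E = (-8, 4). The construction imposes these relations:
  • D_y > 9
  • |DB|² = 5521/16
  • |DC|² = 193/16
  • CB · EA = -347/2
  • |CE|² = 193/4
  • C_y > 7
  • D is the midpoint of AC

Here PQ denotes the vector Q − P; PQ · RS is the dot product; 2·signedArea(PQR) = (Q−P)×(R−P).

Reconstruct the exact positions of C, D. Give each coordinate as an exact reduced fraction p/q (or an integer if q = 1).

1. C_x = -2  [line -12·x + -7·y + 57/2 = 0 ∩ |CE|² = 193/4]
2. C_y = 15/2  [line -12·x + -7·y + 57/2 = 0 ∩ |CE|² = 193/4]
   → C = (-2, 15/2)
3. D_x = 1  [D is the midpoint of AC]
4. D_y = 37/4  [D is the midpoint of AC]
   → D = (1, 37/4)

C = (-2, 15/2)
D = (1, 37/4)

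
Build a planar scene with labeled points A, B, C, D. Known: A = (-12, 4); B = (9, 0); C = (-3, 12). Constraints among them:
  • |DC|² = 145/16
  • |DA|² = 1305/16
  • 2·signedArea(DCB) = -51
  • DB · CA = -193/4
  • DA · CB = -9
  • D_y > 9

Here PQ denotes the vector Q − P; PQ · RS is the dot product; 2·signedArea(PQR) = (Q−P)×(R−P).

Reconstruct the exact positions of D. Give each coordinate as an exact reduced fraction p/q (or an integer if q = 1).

1. D_x = -21/4  [2·signedArea(DCB) = -51 ∩ DB · CA = -193/4]
2. D_y = 10  [2·signedArea(DCB) = -51 ∩ DB · CA = -193/4]
   → D = (-21/4, 10)

D = (-21/4, 10)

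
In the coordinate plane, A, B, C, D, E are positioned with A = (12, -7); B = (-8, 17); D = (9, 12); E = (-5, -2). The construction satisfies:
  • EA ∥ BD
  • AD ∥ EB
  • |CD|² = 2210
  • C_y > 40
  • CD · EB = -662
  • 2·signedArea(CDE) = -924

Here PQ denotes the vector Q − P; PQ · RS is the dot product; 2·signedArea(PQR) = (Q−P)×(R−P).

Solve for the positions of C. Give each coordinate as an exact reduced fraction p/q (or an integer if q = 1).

1. C_x = -28  [CD · EB = -662 ∩ 2·signedArea(CDE) = -924]
2. C_y = 41  [CD · EB = -662 ∩ 2·signedArea(CDE) = -924]
   → C = (-28, 41)

C = (-28, 41)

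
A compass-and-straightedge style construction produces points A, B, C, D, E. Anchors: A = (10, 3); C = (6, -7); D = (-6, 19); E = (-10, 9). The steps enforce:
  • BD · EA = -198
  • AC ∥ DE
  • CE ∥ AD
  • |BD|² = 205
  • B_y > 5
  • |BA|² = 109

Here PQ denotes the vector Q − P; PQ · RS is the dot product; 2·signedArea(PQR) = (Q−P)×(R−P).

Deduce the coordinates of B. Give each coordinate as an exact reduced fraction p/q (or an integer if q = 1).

B = (0, 6)

1. B_x = 0  [line -20·x + 6·y + -36 = 0 ∩ |BA|² = 109]
2. B_y = 6  [line -20·x + 6·y + -36 = 0 ∩ |BA|² = 109]
   → B = (0, 6)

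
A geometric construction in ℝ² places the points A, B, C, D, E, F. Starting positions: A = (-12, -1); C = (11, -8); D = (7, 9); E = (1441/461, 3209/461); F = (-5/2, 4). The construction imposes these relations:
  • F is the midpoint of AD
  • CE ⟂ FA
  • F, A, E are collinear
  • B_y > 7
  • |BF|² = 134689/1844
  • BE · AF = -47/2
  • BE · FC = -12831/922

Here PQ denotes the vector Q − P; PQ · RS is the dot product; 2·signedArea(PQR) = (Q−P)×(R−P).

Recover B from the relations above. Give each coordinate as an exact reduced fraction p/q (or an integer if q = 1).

1. B_x = 2334/461  [BE · AF = -47/2 ∩ BE · FC = -12831/922]
2. B_y = 3679/461  [BE · AF = -47/2 ∩ BE · FC = -12831/922]
   → B = (2334/461, 3679/461)

B = (2334/461, 3679/461)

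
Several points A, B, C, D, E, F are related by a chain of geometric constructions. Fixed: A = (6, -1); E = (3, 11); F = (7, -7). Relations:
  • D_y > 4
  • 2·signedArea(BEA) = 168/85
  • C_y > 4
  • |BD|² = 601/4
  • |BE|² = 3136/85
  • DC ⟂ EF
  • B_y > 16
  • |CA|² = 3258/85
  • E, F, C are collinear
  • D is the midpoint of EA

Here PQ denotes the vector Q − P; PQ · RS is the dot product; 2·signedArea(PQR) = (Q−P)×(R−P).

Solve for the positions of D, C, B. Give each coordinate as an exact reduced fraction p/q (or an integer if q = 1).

B = (143/85, 1439/85)
C = (369/85, 422/85)
D = (9/2, 5)

1. D_x = 9/2  [D is the midpoint of EA]
2. D_y = 5  [D is the midpoint of EA]
   → D = (9/2, 5)
3. C_x = 369/85  [E, F, C are collinear ∩ DC ⟂ EF]
4. C_y = 422/85  [E, F, C are collinear ∩ DC ⟂ EF]
   → C = (369/85, 422/85)
5. B_x = 143/85  [line 12·x + 3·y + -6033/85 = 0 ∩ |BD|² = 601/4]
6. B_y = 1439/85  [line 12·x + 3·y + -6033/85 = 0 ∩ |BD|² = 601/4]
   → B = (143/85, 1439/85)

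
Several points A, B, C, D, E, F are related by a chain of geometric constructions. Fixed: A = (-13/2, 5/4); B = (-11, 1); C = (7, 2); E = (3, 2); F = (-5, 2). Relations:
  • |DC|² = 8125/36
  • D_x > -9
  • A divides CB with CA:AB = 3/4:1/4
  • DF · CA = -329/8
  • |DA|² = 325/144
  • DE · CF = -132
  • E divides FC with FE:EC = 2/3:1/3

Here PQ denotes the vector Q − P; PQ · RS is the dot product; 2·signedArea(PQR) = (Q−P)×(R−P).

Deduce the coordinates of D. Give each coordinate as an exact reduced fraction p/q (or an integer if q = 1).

D = (-8, 7/6)

1. D_x = -8  [DE · CF = -132 ∩ DF · CA = -329/8]
2. D_y = 7/6  [DE · CF = -132 ∩ DF · CA = -329/8]
   → D = (-8, 7/6)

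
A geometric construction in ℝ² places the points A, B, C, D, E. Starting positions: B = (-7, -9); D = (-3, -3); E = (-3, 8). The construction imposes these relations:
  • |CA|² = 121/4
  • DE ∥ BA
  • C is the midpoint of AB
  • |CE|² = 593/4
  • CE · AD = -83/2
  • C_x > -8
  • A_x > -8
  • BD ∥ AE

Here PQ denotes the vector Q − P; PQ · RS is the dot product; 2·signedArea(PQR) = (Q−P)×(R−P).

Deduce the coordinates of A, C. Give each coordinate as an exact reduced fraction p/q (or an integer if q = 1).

1. A_x = -7  [BD ∥ AE ∩ DE ∥ BA]
2. A_y = 2  [BD ∥ AE ∩ DE ∥ BA]
   → A = (-7, 2)
3. C_x = -7  [C is the midpoint of AB]
4. C_y = -7/2  [C is the midpoint of AB]
   → C = (-7, -7/2)

A = (-7, 2)
C = (-7, -7/2)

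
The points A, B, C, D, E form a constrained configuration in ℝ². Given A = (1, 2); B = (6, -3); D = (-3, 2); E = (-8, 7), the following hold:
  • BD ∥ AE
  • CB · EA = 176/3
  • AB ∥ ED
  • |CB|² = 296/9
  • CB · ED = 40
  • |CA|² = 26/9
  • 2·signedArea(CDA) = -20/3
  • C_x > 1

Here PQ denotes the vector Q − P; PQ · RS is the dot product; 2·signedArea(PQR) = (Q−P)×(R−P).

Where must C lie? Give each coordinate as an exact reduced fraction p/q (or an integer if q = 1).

1. C_x = 4/3  [CB · ED = 40 ∩ CB · EA = 176/3]
2. C_y = 1/3  [CB · ED = 40 ∩ CB · EA = 176/3]
   → C = (4/3, 1/3)

C = (4/3, 1/3)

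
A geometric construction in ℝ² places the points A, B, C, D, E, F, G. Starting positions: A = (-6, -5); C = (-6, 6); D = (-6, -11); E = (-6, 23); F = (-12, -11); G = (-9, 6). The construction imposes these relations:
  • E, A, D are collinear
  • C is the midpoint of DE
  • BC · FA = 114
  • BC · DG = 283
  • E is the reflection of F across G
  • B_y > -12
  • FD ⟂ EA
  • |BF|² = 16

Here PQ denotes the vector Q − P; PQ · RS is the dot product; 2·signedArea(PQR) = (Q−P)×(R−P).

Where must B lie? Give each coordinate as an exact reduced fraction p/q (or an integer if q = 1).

B = (-8, -11)

1. B_x = -8  [BC · FA = 114 ∩ BC · DG = 283]
2. B_y = -11  [BC · FA = 114 ∩ BC · DG = 283]
   → B = (-8, -11)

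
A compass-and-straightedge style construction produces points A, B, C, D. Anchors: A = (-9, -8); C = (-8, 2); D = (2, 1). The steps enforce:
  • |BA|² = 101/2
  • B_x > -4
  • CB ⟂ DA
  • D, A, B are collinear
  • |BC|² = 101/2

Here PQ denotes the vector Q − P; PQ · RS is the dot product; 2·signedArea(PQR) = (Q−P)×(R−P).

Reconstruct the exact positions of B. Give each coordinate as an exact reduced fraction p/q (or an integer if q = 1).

1. B_x = -7/2  [D, A, B are collinear ∩ CB ⟂ DA]
2. B_y = -7/2  [D, A, B are collinear ∩ CB ⟂ DA]
   → B = (-7/2, -7/2)

B = (-7/2, -7/2)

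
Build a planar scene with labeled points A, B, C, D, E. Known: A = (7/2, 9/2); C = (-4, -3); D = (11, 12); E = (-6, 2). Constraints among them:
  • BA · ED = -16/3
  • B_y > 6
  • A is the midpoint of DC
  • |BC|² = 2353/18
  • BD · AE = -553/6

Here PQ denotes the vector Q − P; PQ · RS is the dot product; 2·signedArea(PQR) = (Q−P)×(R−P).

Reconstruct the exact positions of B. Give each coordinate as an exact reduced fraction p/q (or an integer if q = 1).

B = (17/6, 37/6)

1. B_x = 17/6  [BD · AE = -553/6 ∩ BA · ED = -16/3]
2. B_y = 37/6  [BD · AE = -553/6 ∩ BA · ED = -16/3]
   → B = (17/6, 37/6)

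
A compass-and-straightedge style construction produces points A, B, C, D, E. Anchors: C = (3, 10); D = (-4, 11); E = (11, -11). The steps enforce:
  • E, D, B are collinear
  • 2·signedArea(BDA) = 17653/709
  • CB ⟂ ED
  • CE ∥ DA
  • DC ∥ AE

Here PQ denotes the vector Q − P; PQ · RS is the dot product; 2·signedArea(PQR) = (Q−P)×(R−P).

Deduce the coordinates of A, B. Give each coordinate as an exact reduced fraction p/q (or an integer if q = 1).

1. A_x = 4  [DC ∥ AE ∩ CE ∥ DA]
2. A_y = -10  [DC ∥ AE ∩ CE ∥ DA]
   → A = (4, -10)
3. B_x = -931/709  [E, D, B are collinear ∩ CB ⟂ ED]
4. B_y = 5005/709  [E, D, B are collinear ∩ CB ⟂ ED]
   → B = (-931/709, 5005/709)

A = (4, -10)
B = (-931/709, 5005/709)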